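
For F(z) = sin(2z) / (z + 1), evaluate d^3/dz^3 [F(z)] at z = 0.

4

Multiply the numerator's expansion by the denominator's geometric series.
From the series, [z^3] F = 2/3; multiply by 3! = 6 to get 4.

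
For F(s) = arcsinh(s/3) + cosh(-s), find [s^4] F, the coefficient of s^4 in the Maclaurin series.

Add the two expansions coefficient-wise.
[s^0] = 1;  [s^1] = 1/3;  [s^2] = 1/2;  [s^3] = -1/162;  [s^4] = 1/24.
So c_4 = F^(4)(0)/4! = 1/24.

1/24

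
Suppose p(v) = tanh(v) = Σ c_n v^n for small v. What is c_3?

Apply the Taylor formula c_k = f^(k)(a)/k!.
p(0) = 0
p′(0) = 1
p′′(0) = 0
p′′′(0) = -2
Dividing each by k! gives the coefficients c_0, ..., c_3.

-1/3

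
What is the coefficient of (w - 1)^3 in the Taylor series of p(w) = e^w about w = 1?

e/6

[(w - 1)^0] = e;  [(w - 1)^1] = e;  [(w - 1)^2] = e/2;  [(w - 1)^3] = e/6.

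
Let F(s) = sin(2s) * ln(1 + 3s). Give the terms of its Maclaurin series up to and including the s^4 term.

14*s^4 - 9*s^3 + 6*s^2

Multiply the two series term by term and collect like powers.
[s^0] = 0;  [s^1] = 0;  [s^2] = 6;  [s^3] = -9;  [s^4] = 14.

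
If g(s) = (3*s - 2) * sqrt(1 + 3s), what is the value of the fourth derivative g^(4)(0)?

Shift and add copies of the series according to the polynomial's terms.
From the series, [s^4] g = 729/64; multiply by 4! = 24 to get 2187/8.

2187/8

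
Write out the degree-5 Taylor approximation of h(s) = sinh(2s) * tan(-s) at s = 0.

-2*s^4 - 2*s^2

Take the Cauchy product of the two expansions.
h(0) = 0
h′(0) = 0
h′′(0) = -4
h′′′(0) = 0
h^(4)(0) = -48
h^(5)(0) = 0
The Taylor polynomial is Σ h^(k)(0)/k! · s^k.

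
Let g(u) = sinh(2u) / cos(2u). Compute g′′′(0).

Write the quotient as an unknown series and match coefficients against numerator = denominator · series.
From the series, [u^3] g = 16/3; multiply by 3! = 6 to get 32.

32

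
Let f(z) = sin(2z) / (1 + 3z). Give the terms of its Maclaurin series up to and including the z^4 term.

-50*z^4 + 50*z^3/3 - 6*z^2 + 2*z

Write out both Maclaurin series and multiply, keeping only the needed powers.
f(0) = 0
f′(0) = 2
f′′(0) = -12
f′′′(0) = 100
f^(4)(0) = -1200
Then c_k = f^(k)(0)/k! gives each Taylor coefficient.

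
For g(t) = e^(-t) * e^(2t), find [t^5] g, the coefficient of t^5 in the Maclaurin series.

1/120

Expand each factor separately, then convolve coefficients.
[t^0] = 1;  [t^1] = 1;  [t^2] = 1/2;  [t^3] = 1/6;  [t^4] = 1/24;  [t^5] = 1/120.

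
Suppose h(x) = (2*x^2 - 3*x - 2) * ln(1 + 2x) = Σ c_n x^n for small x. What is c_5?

68/15

Shift and add copies of the series according to the polynomial's terms.
h(0) = 0
h′(0) = -4
h′′(0) = -4
h′′′(0) = 28
h^(4)(0) = -96
h^(5)(0) = 544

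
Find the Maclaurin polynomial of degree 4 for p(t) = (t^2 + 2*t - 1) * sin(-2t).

8*t^4/3 - 10*t^3/3 - 4*t^2 + 2*t

Multiply each power in the prefactor through the base expansion.
p(0) = 0
p′(0) = 2
p′′(0) = -8
p′′′(0) = -20
p^(4)(0) = 64
The Taylor polynomial is Σ p^(k)(0)/k! · t^k.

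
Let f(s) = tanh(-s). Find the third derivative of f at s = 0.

2

Differentiate repeatedly and evaluate at the center.
The coefficient of s^3 in the expansion is 1/3, so f′′′(0) = 3! * (1/3) = 2.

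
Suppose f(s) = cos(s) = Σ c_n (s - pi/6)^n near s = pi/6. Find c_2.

-sqrt(3)/4

f(pi/6) = sqrt(3)/2
f′(pi/6) = -1/2
f′′(pi/6) = -sqrt(3)/2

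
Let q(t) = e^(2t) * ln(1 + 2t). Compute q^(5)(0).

288

Expand each factor separately, then convolve coefficients.
The coefficient of t^5 in the expansion is 12/5, so q^(5)(0) = 5! * (12/5) = 288.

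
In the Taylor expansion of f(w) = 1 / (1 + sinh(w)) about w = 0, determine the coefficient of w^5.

-181/120

Write 1/(1+u) = 1 - u + u^2 - u^3 + ... and substitute the series for u.
f(0) = 1
f′(0) = -1
f′′(0) = 2
f′′′(0) = -7
f^(4)(0) = 32
f^(5)(0) = -181
Dividing each by k! gives the coefficients c_0, ..., c_5.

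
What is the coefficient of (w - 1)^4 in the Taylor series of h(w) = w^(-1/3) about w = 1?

35/243

Compute the successive derivatives at the expansion point and divide by k!.
[(w - 1)^0] = 1;  [(w - 1)^1] = -1/3;  [(w - 1)^2] = 2/9;  [(w - 1)^3] = -14/81;  [(w - 1)^4] = 35/243.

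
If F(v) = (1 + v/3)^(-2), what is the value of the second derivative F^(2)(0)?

The coefficient of v^2 in the expansion is 1/3, so F′′(0) = 2! * (1/3) = 2/3.

2/3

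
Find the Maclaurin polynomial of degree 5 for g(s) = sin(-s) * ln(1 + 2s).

11*s^5/3 - 7*s^4/3 + 2*s^3 - 2*s^2

Take the Cauchy product of the two expansions.
[s^0] = 0;  [s^1] = 0;  [s^2] = -2;  [s^3] = 2;  [s^4] = -7/3;  [s^5] = 11/3.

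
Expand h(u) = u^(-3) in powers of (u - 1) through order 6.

28*(u - 1)^6 - 21*(u - 1)^5 + 15*(u - 1)^4 - 10*(u - 1)^3 + 6*(u - 1)^2 - 3*(u - 1) + 1

h(1) = 1
h′(1) = -3
h′′(1) = 12
h′′′(1) = -60
h^(4)(1) = 360
h^(5)(1) = -2520
h^(6)(1) = 20160
The Taylor polynomial is Σ h^(k)(1)/k! · (u - 1)^k.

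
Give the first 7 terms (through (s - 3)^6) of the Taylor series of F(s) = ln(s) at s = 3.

-(s - 3)^6/4374 + (s - 3)^5/1215 - (s - 3)^4/324 + (s - 3)^3/81 - (s - 3)^2/18 + (s - 3)/3 + ln(3)

Apply the Taylor formula c_k = f^(k)(a)/k!.
F(3) = ln(3)
F′(3) = 1/3
F′′(3) = -1/9
F′′′(3) = 2/27
F^(4)(3) = -2/27
F^(5)(3) = 8/81
F^(6)(3) = -40/243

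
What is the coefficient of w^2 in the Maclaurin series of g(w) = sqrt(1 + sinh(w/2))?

-1/32

Compose series: expand the inner function first, then feed it into the outer expansion.
[w^0] = 1;  [w^1] = 1/4;  [w^2] = -1/32.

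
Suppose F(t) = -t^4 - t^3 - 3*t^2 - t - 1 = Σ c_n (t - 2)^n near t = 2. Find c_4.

Apply the Taylor formula c_k = f^(k)(a)/k!.
F(2) = -39
F′(2) = -57
F′′(2) = -66
F′′′(2) = -54
F^(4)(2) = -24
So c_4 = F^(4)(2)/4! = -1.

-1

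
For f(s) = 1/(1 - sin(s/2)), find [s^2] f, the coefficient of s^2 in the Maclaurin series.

Compose series: expand the inner function first, then feed it into the outer expansion.
f(0) = 1
f′(0) = 1/2
f′′(0) = 1/2

1/4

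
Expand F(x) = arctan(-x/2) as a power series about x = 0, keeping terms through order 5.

-x^5/160 + x^3/24 - x/2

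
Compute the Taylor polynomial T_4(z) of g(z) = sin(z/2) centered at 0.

[z^0] = 0;  [z^1] = 1/2;  [z^2] = 0;  [z^3] = -1/48;  [z^4] = 0.

-z^3/48 + z/2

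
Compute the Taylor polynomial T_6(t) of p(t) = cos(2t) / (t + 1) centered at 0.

-19*t^6/45 + t^5/3 - t^4/3 + t^3 - t^2 - t + 1

Expand 1/(denominator) as a geometric series and multiply by the numerator's series.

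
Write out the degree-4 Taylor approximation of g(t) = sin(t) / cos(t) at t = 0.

Divide the numerator series by the denominator series (power-series long division).

t^3/3 + t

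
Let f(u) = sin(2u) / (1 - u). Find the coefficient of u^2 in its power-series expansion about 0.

2

Write out both Maclaurin series and multiply, keeping only the needed powers.
f(0) = 0
f′(0) = 2
f′′(0) = 4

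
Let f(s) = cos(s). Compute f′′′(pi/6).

From the series, [(s - pi/6)^3] f = 1/12; multiply by 3! = 6 to get 1/2.

1/2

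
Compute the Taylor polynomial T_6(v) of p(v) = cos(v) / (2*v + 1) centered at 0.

40439*v^6/720 - 337*v^5/12 + 337*v^4/24 - 7*v^3 + 7*v^2/2 - 2*v + 1

Use 1/(1 - r) = Σ r^k on the denominator, then take the Cauchy product.
[v^0] = 1;  [v^1] = -2;  [v^2] = 7/2;  [v^3] = -7;  [v^4] = 337/24;  [v^5] = -337/12;  [v^6] = 40439/720.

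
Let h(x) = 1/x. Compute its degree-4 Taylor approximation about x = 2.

(x - 2)^4/32 - (x - 2)^3/16 + (x - 2)^2/8 - (x - 2)/4 + 1/2

[(x - 2)^0] = 1/2;  [(x - 2)^1] = -1/4;  [(x - 2)^2] = 1/8;  [(x - 2)^3] = -1/16;  [(x - 2)^4] = 1/32.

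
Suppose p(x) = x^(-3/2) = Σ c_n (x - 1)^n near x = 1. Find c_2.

p(1) = 1
p′(1) = -3/2
p′′(1) = 15/4

15/8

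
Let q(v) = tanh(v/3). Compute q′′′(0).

-2/27

The coefficient of v^3 in the expansion is -1/81, so q′′′(0) = 3! * (-1/81) = -2/27.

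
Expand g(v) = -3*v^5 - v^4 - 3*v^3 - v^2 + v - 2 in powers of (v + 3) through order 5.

-3*(v + 3)^5 + 44*(v + 3)^4 - 261*(v + 3)^3 + 782*(v + 3)^2 - 1181*(v + 3) + 715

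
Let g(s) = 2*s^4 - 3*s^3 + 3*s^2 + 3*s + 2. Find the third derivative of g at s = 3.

126

Compute the successive derivatives at the expansion point and divide by k!.
The coefficient of (s - 3)^3 in the expansion is 21, so g′′′(3) = 3! * (21) = 126.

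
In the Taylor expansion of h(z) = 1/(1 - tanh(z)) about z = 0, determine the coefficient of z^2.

Let u equal the inner series; expand the outer function in u and truncate.
h(0) = 1
h′(0) = 1
h′′(0) = 2

1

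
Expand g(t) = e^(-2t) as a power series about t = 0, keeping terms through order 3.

-4*t^3/3 + 2*t^2 - 2*t + 1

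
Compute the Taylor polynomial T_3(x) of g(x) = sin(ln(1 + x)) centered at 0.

x^3/6 - x^2/2 + x

Substitute the inner expansion into the outer series and collect powers.
g(0) = 0
g′(0) = 1
g′′(0) = -1
g′′′(0) = 1
Dividing each by k! gives the coefficients c_0, ..., c_3.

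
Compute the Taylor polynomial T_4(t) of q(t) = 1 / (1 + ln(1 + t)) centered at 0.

Expand as Σ (-1)^k u^k with u equal to the inner function's series.
[t^0] = 1;  [t^1] = -1;  [t^2] = 3/2;  [t^3] = -7/3;  [t^4] = 11/3.

11*t^4/3 - 7*t^3/3 + 3*t^2/2 - t + 1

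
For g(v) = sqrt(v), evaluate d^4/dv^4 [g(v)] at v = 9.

Use the known series and substitute for the argument.
The coefficient of (v - 9)^4 in the expansion is -5/279936, so g^(4)(9) = 4! * (-5/279936) = -5/11664.

-5/11664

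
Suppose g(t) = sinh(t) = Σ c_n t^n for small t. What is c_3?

Differentiate repeatedly and evaluate at the center.
[t^0] = 0;  [t^1] = 1;  [t^2] = 0;  [t^3] = 1/6.

1/6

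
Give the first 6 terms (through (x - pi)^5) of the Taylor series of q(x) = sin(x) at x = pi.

-(x - pi)^5/120 + (x - pi)^3/6 - (x - pi)

Apply the Taylor formula c_k = f^(k)(a)/k!.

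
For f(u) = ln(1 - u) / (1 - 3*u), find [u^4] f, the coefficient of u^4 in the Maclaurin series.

Expand 1/(denominator) as a geometric series and multiply by the numerator's series.
f(0) = 0
f′(0) = -1
f′′(0) = -7
f′′′(0) = -65
f^(4)(0) = -786
So c_4 = f^(4)(0)/4! = -131/4.

-131/4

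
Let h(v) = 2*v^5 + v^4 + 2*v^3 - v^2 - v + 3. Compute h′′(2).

390

The coefficient of (v - 2)^2 in the expansion is 195, so h′′(2) = 2! * (195) = 390.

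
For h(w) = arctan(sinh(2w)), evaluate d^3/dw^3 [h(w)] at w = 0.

-8

Plug the Maclaurin series of the inner function into that of the outer and collect terms.
The coefficient of w^3 in the expansion is -4/3, so h′′′(0) = 3! * (-4/3) = -8.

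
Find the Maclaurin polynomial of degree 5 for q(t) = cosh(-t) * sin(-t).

t^5/30 - t^3/3 - t

Write out both Maclaurin series and multiply, keeping only the needed powers.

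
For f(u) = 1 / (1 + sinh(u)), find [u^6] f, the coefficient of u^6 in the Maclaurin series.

77/45

Write 1/(1+u) = 1 - u + u^2 - u^3 + ... and substitute the series for u.
f(0) = 1
f′(0) = -1
f′′(0) = 2
f′′′(0) = -7
f^(4)(0) = 32
f^(5)(0) = -181
f^(6)(0) = 1232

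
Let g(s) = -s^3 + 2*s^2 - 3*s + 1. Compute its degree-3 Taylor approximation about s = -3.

[(s + 3)^0] = 55;  [(s + 3)^1] = -42;  [(s + 3)^2] = 11;  [(s + 3)^3] = -1.

-(s + 3)^3 + 11*(s + 3)^2 - 42*(s + 3) + 55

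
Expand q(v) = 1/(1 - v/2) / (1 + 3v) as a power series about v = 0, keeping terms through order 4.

1111*v^4/16 - 185*v^3/8 + 31*v^2/4 - 5*v/2 + 1

Write out both Maclaurin series and multiply, keeping only the needed powers.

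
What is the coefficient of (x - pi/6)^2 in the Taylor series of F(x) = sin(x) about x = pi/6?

Differentiate repeatedly and evaluate at the center.
F(pi/6) = 1/2
F′(pi/6) = sqrt(3)/2
F′′(pi/6) = -1/2
So c_2 = F′′(pi/6)/2! = -1/4.

-1/4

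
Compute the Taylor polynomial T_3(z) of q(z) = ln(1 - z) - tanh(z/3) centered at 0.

Combine the two series term by term.

-26*z^3/81 - z^2/2 - 4*z/3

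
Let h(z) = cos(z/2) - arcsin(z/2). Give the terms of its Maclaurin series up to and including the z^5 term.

-3*z^5/1280 + z^4/384 - z^3/48 - z^2/8 - z/2 + 1

Expand each term separately and add.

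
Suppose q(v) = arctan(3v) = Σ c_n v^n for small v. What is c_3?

-9

c_3 = q′′′(0)/3! = -9.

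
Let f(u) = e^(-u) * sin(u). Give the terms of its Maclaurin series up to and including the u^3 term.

u^3/3 - u^2 + u

Expand each factor separately, then convolve coefficients.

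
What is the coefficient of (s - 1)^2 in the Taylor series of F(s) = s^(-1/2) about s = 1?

3/8

F(1) = 1
F′(1) = -1/2
F′′(1) = 3/4
Dividing each by k! gives the coefficients c_0, ..., c_2.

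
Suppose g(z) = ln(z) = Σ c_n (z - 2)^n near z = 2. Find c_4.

-1/64

[(z - 2)^0] = ln(2);  [(z - 2)^1] = 1/2;  [(z - 2)^2] = -1/8;  [(z - 2)^3] = 1/24;  [(z - 2)^4] = -1/64.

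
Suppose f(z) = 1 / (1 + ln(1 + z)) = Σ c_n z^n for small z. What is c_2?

Write 1/(1+u) = 1 - u + u^2 - u^3 + ... and substitute the series for u.
f(0) = 1
f′(0) = -1
f′′(0) = 3

3/2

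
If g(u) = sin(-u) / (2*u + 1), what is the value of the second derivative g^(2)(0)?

4

Multiply the numerator's expansion by the denominator's geometric series.
From the series, [u^2] g = 2; multiply by 2! = 2 to get 4.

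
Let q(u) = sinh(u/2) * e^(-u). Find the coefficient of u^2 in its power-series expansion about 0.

-1/2

Take the Cauchy product of the two expansions.
[u^0] = 0;  [u^1] = 1/2;  [u^2] = -1/2.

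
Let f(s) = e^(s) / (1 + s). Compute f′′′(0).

-2

Take the Cauchy product of the two expansions.
The coefficient of s^3 in the expansion is -1/3, so f′′′(0) = 3! * (-1/3) = -2.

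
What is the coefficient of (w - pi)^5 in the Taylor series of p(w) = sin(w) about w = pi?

Compute the successive derivatives at the expansion point and divide by k!.
p(pi) = 0
p′(pi) = -1
p′′(pi) = 0
p′′′(pi) = 1
p^(4)(pi) = 0
p^(5)(pi) = -1

-1/120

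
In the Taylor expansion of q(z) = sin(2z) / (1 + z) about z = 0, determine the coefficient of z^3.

Take the Cauchy product of the two expansions.
q(0) = 0
q′(0) = 2
q′′(0) = -4
q′′′(0) = 4
Then c_k = q^(k)(0)/k! gives each Taylor coefficient.

2/3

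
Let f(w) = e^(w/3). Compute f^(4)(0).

1/81

Differentiate repeatedly and evaluate at the center.
The coefficient of w^4 in the expansion is 1/1944, so f^(4)(0) = 4! * (1/1944) = 1/81.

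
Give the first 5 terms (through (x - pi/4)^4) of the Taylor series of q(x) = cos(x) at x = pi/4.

sqrt(2)*(x - pi/4)^4/48 + sqrt(2)*(x - pi/4)^3/12 - sqrt(2)*(x - pi/4)^2/4 - sqrt(2)*(x - pi/4)/2 + sqrt(2)/2

q(pi/4) = sqrt(2)/2
q′(pi/4) = -sqrt(2)/2
q′′(pi/4) = -sqrt(2)/2
q′′′(pi/4) = sqrt(2)/2
q^(4)(pi/4) = sqrt(2)/2
The Taylor polynomial is Σ q^(k)(pi/4)/k! · (x - pi/4)^k.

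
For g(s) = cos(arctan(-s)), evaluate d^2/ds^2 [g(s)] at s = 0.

Let u equal the inner series; expand the outer function in u and truncate.
The coefficient of s^2 in the expansion is -1/2, so g′′(0) = 2! * (-1/2) = -1.

-1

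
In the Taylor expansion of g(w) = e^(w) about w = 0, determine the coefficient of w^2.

1/2

Apply the Taylor formula c_k = f^(k)(a)/k!.
So c_2 = g′′(0)/2! = 1/2.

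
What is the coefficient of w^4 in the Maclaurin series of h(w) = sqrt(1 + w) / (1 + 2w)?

1451/128

Expand each factor separately, then convolve coefficients.
[w^0] = 1;  [w^1] = -3/2;  [w^2] = 23/8;  [w^3] = -91/16;  [w^4] = 1451/128.
So c_4 = h^(4)(0)/4! = 1451/128.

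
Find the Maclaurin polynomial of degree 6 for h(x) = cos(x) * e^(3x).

-22*x^6/45 - x^5/10 + 7*x^4/6 + 3*x^3 + 4*x^2 + 3*x + 1

Expand each factor separately, then convolve coefficients.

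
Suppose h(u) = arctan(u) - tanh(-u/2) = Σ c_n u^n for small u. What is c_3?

Expand each term separately and add.
h(0) = 0
h′(0) = 3/2
h′′(0) = 0
h′′′(0) = -9/4
Then c_k = h^(k)(0)/k! gives each Taylor coefficient.

-3/8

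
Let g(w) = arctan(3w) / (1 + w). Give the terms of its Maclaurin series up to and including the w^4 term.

Expand each factor separately, then convolve coefficients.

6*w^4 - 6*w^3 - 3*w^2 + 3*w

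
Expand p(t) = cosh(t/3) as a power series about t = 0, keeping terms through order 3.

p(0) = 1
p′(0) = 0
p′′(0) = 1/9
p′′′(0) = 0

t^2/18 + 1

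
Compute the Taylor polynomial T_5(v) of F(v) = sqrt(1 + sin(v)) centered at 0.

v^5/3840 + v^4/384 - v^3/48 - v^2/8 + v/2 + 1

Let u equal the inner series; expand the outer function in u and truncate.
[v^0] = 1;  [v^1] = 1/2;  [v^2] = -1/8;  [v^3] = -1/48;  [v^4] = 1/384;  [v^5] = 1/3840.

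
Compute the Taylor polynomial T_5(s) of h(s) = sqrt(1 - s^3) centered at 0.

[s^0] = 1;  [s^1] = 0;  [s^2] = 0;  [s^3] = -1/2;  [s^4] = 0;  [s^5] = 0.

1 - s^3/2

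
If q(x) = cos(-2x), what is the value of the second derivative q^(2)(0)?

From the series, [x^2] q = -2; multiply by 2! = 2 to get -4.

-4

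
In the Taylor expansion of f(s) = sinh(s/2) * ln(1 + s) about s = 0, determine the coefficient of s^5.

Take the Cauchy product of the two expansions.
[s^0] = 0;  [s^1] = 0;  [s^2] = 1/2;  [s^3] = -1/4;  [s^4] = 3/16;  [s^5] = -13/96.
So c_5 = f^(5)(0)/5! = -13/96.

-13/96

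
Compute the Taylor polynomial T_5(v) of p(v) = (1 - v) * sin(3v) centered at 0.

81*v^5/40 + 9*v^4/2 - 9*v^3/2 - 3*v^2 + 3*v

Distribute the polynomial across the series and collect like powers.
p(0) = 0
p′(0) = 3
p′′(0) = -6
p′′′(0) = -27
p^(4)(0) = 108
p^(5)(0) = 243
Dividing each by k! gives the coefficients c_0, ..., c_5.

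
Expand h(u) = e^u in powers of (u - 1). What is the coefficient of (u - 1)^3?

e/6

h(1) = e
h′(1) = e
h′′(1) = e
h′′′(1) = e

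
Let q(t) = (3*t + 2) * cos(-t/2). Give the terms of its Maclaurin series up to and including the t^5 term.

t^5/128 + t^4/192 - 3*t^3/8 - t^2/4 + 3*t + 2

Shift and add copies of the series according to the polynomial's terms.
q(0) = 2
q′(0) = 3
q′′(0) = -1/2
q′′′(0) = -9/4
q^(4)(0) = 1/8
q^(5)(0) = 15/16
The Taylor polynomial is Σ q^(k)(0)/k! · t^k.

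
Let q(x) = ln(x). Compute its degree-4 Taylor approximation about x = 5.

q(5) = ln(5)
q′(5) = 1/5
q′′(5) = -1/25
q′′′(5) = 2/125
q^(4)(5) = -6/625

-(x - 5)^4/2500 + (x - 5)^3/375 - (x - 5)^2/50 + (x - 5)/5 + ln(5)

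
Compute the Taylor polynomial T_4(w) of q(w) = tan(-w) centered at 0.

-w^3/3 - w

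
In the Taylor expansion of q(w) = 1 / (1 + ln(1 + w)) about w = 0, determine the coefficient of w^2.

Expand as Σ (-1)^k u^k with u equal to the inner function's series.
[w^0] = 1;  [w^1] = -1;  [w^2] = 3/2.

3/2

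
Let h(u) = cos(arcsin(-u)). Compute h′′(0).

Plug the Maclaurin series of the inner function into that of the outer and collect terms.
The coefficient of u^2 in the expansion is -1/2, so h′′(0) = 2! * (-1/2) = -1.

-1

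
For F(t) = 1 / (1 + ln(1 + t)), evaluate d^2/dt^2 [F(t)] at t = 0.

3

Use the geometric series for the reciprocal, then substitute.
The coefficient of t^2 in the expansion is 3/2, so F′′(0) = 2! * (3/2) = 3.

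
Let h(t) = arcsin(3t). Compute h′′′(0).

The coefficient of t^3 in the expansion is 9/2, so h′′′(0) = 3! * (9/2) = 27.

27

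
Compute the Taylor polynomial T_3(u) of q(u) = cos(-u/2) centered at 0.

1 - u^2/8

Use the known series and substitute for the argument.
q(0) = 1
q′(0) = 0
q′′(0) = -1/4
q′′′(0) = 0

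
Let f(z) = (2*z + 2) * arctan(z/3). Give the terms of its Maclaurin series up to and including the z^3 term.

Multiply each power in the prefactor through the base expansion.
[z^0] = 0;  [z^1] = 2/3;  [z^2] = 2/3;  [z^3] = -2/81.

-2*z^3/81 + 2*z^2/3 + 2*z/3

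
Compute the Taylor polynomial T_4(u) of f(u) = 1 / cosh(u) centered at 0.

Invert the denominator's series and multiply.
f(0) = 1
f′(0) = 0
f′′(0) = -1
f′′′(0) = 0
f^(4)(0) = 5
The Taylor polynomial is Σ f^(k)(0)/k! · u^k.

5*u^4/24 - u^2/2 + 1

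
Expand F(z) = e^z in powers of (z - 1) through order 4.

F(1) = e
F′(1) = e
F′′(1) = e
F′′′(1) = e
F^(4)(1) = e
Dividing each by k! gives the coefficients c_0, ..., c_4.

e*(z - 1)^4/24 + e*(z - 1)^3/6 + e*(z - 1)^2/2 + e*(z - 1) + e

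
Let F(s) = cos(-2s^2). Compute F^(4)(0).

From the series, [s^4] F = -2; multiply by 4! = 24 to get -48.

-48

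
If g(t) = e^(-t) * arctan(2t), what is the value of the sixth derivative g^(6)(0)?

Multiply the two series term by term and collect like powers.
From the series, [t^6] g = -215/36; multiply by 6! = 720 to get -4300.

-4300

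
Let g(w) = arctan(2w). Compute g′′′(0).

The coefficient of w^3 in the expansion is -8/3, so g′′′(0) = 3! * (-8/3) = -16.

-16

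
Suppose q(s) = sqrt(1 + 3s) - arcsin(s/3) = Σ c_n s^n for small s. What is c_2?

Combine the two series term by term.
[s^0] = 1;  [s^1] = 7/6;  [s^2] = -9/8.

-9/8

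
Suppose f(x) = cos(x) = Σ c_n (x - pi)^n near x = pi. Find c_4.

Compute the successive derivatives at the expansion point and divide by k!.
f(pi) = -1
f′(pi) = 0
f′′(pi) = 1
f′′′(pi) = 0
f^(4)(pi) = -1
So c_4 = f^(4)(pi)/4! = -1/24.

-1/24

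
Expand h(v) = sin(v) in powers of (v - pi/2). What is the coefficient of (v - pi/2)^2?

-1/2

Compute the successive derivatives at the expansion point and divide by k!.
h(pi/2) = 1
h′(pi/2) = 0
h′′(pi/2) = -1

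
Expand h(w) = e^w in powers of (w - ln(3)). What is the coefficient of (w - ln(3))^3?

1/2

[(w - ln(3))^0] = 3;  [(w - ln(3))^1] = 3;  [(w - ln(3))^2] = 3/2;  [(w - ln(3))^3] = 1/2.
So c_3 = h′′′(ln(3))/3! = 1/2.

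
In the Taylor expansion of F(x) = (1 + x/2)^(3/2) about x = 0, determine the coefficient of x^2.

[x^0] = 1;  [x^1] = 3/4;  [x^2] = 3/32.

3/32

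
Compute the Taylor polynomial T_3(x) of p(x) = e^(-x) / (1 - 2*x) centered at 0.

Multiply the numerator's expansion by the denominator's geometric series.

29*x^3/6 + 5*x^2/2 + x + 1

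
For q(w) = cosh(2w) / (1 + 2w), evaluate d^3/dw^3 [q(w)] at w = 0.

-72

Take the Cauchy product of the two expansions.
From the series, [w^3] q = -12; multiply by 3! = 6 to get -72.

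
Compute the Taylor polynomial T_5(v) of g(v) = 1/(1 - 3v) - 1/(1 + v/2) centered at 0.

Expand each term separately and add.
g(0) = 0
g′(0) = 7/2
g′′(0) = 35/2
g′′′(0) = 651/4
g^(4)(0) = 3885/2
g^(5)(0) = 116655/4

7777*v^5/32 + 1295*v^4/16 + 217*v^3/8 + 35*v^2/4 + 7*v/2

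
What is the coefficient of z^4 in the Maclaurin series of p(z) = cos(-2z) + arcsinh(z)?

2/3

Combine the two series term by term.
[z^0] = 1;  [z^1] = 1;  [z^2] = -2;  [z^3] = -1/6;  [z^4] = 2/3.
So c_4 = p^(4)(0)/4! = 2/3.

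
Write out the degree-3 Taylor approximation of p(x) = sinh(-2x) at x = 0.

-4*x^3/3 - 2*x

Compute the successive derivatives at the expansion point and divide by k!.
p(0) = 0
p′(0) = -2
p′′(0) = 0
p′′′(0) = -8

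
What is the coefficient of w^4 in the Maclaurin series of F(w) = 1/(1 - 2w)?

Compute the successive derivatives at the expansion point and divide by k!.

16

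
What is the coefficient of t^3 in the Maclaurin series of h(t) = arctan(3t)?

h(0) = 0
h′(0) = 3
h′′(0) = 0
h′′′(0) = -54
The Taylor polynomial is Σ h^(k)(0)/k! · t^k.

-9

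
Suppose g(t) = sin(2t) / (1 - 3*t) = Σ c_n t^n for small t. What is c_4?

Use 1/(1 - r) = Σ r^k on the denominator, then take the Cauchy product.
g(0) = 0
g′(0) = 2
g′′(0) = 12
g′′′(0) = 100
g^(4)(0) = 1200
So c_4 = g^(4)(0)/4! = 50.

50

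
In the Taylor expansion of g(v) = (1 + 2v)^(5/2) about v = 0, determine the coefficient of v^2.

g(0) = 1
g′(0) = 5
g′′(0) = 15

15/2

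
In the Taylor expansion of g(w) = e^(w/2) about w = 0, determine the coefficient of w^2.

1/8

g(0) = 1
g′(0) = 1/2
g′′(0) = 1/4
So c_2 = g′′(0)/2! = 1/8.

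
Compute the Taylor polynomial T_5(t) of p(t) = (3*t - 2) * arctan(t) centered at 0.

Shift and add copies of the series according to the polynomial's terms.

-2*t^5/5 - t^4 + 2*t^3/3 + 3*t^2 - 2*t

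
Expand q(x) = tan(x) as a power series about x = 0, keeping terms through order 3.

Apply the Taylor formula c_k = f^(k)(a)/k!.
q(0) = 0
q′(0) = 1
q′′(0) = 0
q′′′(0) = 2

x^3/3 + x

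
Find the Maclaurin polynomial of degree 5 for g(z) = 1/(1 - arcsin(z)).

63*z^5/40 + 4*z^4/3 + 7*z^3/6 + z^2 + z + 1

Let u equal the inner series; expand the outer function in u and truncate.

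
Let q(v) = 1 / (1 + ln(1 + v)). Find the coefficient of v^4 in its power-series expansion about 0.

Use the geometric series for the reciprocal, then substitute.
q(0) = 1
q′(0) = -1
q′′(0) = 3
q′′′(0) = -14
q^(4)(0) = 88
So c_4 = q^(4)(0)/4! = 11/3.

11/3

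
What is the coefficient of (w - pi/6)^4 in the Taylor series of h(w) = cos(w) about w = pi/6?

Differentiate repeatedly and evaluate at the center.
h(pi/6) = sqrt(3)/2
h′(pi/6) = -1/2
h′′(pi/6) = -sqrt(3)/2
h′′′(pi/6) = 1/2
h^(4)(pi/6) = sqrt(3)/2
So c_4 = h^(4)(pi/6)/4! = sqrt(3)/48.

sqrt(3)/48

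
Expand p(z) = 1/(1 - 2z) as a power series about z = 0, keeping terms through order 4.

p(0) = 1
p′(0) = 2
p′′(0) = 8
p′′′(0) = 48
p^(4)(0) = 384

16*z^4 + 8*z^3 + 4*z^2 + 2*z + 1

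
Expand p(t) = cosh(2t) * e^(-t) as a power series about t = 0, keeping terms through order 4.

Expand each factor separately, then convolve coefficients.

41*t^4/24 - 13*t^3/6 + 5*t^2/2 - t + 1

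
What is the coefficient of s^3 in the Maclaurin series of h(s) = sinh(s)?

1/6

Compute the successive derivatives at the expansion point and divide by k!.
[s^0] = 0;  [s^1] = 1;  [s^2] = 0;  [s^3] = 1/6.
So c_3 = h′′′(0)/3! = 1/6.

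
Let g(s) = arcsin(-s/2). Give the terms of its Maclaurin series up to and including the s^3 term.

g(0) = 0
g′(0) = -1/2
g′′(0) = 0
g′′′(0) = -1/8

-s^3/48 - s/2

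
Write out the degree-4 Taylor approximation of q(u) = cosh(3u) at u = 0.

[u^0] = 1;  [u^1] = 0;  [u^2] = 9/2;  [u^3] = 0;  [u^4] = 27/8.

27*u^4/8 + 9*u^2/2 + 1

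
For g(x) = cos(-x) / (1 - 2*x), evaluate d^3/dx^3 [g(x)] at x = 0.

Expand 1/(denominator) as a geometric series and multiply by the numerator's series.
From the series, [x^3] g = 7; multiply by 3! = 6 to get 42.

42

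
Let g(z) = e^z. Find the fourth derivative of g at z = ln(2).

Differentiate repeatedly and evaluate at the center.
From the series, [(z - ln(2))^4] g = 1/12; multiply by 4! = 24 to get 2.

2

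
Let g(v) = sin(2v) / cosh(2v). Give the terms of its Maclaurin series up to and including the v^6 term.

Invert the denominator's series and multiply.
g(0) = 0
g′(0) = 2
g′′(0) = 0
g′′′(0) = -32
g^(4)(0) = 0
g^(5)(0) = 1152
g^(6)(0) = 0

48*v^5/5 - 16*v^3/3 + 2*v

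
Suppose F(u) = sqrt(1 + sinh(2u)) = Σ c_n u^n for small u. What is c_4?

-31/24

Compose series: expand the inner function first, then feed it into the outer expansion.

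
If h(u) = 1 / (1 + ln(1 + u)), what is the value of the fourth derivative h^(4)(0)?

88

Expand as Σ (-1)^k u^k with u equal to the inner function's series.
The coefficient of u^4 in the expansion is 11/3, so h^(4)(0) = 4! * (11/3) = 88.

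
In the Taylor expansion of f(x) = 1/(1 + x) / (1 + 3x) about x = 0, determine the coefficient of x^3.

-40

Multiply the two series term by term and collect like powers.
f(0) = 1
f′(0) = -4
f′′(0) = 26
f′′′(0) = -240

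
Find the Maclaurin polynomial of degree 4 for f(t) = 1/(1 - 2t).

16*t^4 + 8*t^3 + 4*t^2 + 2*t + 1

f(0) = 1
f′(0) = 2
f′′(0) = 8
f′′′(0) = 48
f^(4)(0) = 384
Then c_k = f^(k)(0)/k! gives each Taylor coefficient.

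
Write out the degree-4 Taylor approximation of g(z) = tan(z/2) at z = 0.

Use the known series and substitute for the argument.
g(0) = 0
g′(0) = 1/2
g′′(0) = 0
g′′′(0) = 1/4
g^(4)(0) = 0
Dividing each by k! gives the coefficients c_0, ..., c_4.

z^3/24 + z/2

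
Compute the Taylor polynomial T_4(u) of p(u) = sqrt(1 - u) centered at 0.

-5*u^4/128 - u^3/16 - u^2/8 - u/2 + 1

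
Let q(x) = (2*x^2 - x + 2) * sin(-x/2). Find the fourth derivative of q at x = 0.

Shift and add copies of the series according to the polynomial's terms.
The coefficient of x^4 in the expansion is -1/48, so q^(4)(0) = 4! * (-1/48) = -1/2.

-1/2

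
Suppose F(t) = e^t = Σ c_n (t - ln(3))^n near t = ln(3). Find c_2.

3/2

F(ln(3)) = 3
F′(ln(3)) = 3
F′′(ln(3)) = 3
So c_2 = F′′(ln(3))/2! = 3/2.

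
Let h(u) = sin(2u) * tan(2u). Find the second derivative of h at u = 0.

Expand each factor separately, then convolve coefficients.
The coefficient of u^2 in the expansion is 4, so h′′(0) = 2! * (4) = 8.

8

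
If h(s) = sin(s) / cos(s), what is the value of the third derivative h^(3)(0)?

2

Invert the denominator's series and multiply.
The coefficient of s^3 in the expansion is 1/3, so h′′′(0) = 3! * (1/3) = 2.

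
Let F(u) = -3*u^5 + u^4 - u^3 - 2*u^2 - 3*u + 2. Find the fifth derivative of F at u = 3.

From the series, [(u - 3)^5] F = -3; multiply by 5! = 120 to get -360.

-360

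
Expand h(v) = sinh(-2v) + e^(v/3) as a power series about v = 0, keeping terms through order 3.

Expand each term separately and add.

-215*v^3/162 + v^2/18 - 5*v/3 + 1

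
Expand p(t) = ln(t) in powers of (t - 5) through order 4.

-(t - 5)^4/2500 + (t - 5)^3/375 - (t - 5)^2/50 + (t - 5)/5 + ln(5)

p(5) = ln(5)
p′(5) = 1/5
p′′(5) = -1/25
p′′′(5) = 2/125
p^(4)(5) = -6/625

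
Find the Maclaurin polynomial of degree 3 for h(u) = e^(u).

h(0) = 1
h′(0) = 1
h′′(0) = 1
h′′′(0) = 1

u^3/6 + u^2/2 + u + 1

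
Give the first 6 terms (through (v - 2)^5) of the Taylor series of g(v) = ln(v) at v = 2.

(v - 2)^5/160 - (v - 2)^4/64 + (v - 2)^3/24 - (v - 2)^2/8 + (v - 2)/2 + ln(2)

Differentiate repeatedly and evaluate at the center.
g(2) = ln(2)
g′(2) = 1/2
g′′(2) = -1/4
g′′′(2) = 1/4
g^(4)(2) = -3/8
g^(5)(2) = 3/4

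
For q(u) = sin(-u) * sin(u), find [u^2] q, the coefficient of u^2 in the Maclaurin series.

-1

Take the Cauchy product of the two expansions.
[u^0] = 0;  [u^1] = 0;  [u^2] = -1.
So c_2 = q′′(0)/2! = -1.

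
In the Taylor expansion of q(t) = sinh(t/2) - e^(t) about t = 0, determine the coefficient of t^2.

-1/2

Expand each term separately and add.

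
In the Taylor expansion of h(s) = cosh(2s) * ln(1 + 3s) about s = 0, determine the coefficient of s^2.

-9/2

Take the Cauchy product of the two expansions.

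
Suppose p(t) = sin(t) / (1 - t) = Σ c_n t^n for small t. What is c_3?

5/6

Write out both Maclaurin series and multiply, keeping only the needed powers.
p(0) = 0
p′(0) = 1
p′′(0) = 2
p′′′(0) = 5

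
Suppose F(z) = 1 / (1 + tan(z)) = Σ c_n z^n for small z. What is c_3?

-4/3

Write 1/(1+u) = 1 - u + u^2 - u^3 + ... and substitute the series for u.
F(0) = 1
F′(0) = -1
F′′(0) = 2
F′′′(0) = -8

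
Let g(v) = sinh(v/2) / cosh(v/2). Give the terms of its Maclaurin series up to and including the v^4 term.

-v^3/24 + v/2

Invert the denominator's series and multiply.
g(0) = 0
g′(0) = 1/2
g′′(0) = 0
g′′′(0) = -1/4
g^(4)(0) = 0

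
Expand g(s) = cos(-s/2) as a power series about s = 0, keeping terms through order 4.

s^4/384 - s^2/8 + 1

g(0) = 1
g′(0) = 0
g′′(0) = -1/4
g′′′(0) = 0
g^(4)(0) = 1/16
Then c_k = g^(k)(0)/k! gives each Taylor coefficient.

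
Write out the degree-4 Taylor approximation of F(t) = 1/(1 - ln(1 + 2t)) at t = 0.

Let u equal the inner series; expand the outer function in u and truncate.
F(0) = 1
F′(0) = 2
F′′(0) = 4
F′′′(0) = 16
F^(4)(0) = 64
Dividing each by k! gives the coefficients c_0, ..., c_4.

8*t^4/3 + 8*t^3/3 + 2*t^2 + 2*t + 1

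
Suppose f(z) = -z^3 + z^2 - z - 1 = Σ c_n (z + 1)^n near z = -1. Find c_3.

f(-1) = 2
f′(-1) = -6
f′′(-1) = 8
f′′′(-1) = -6
The Taylor polynomial is Σ f^(k)(-1)/k! · (z + 1)^k.

-1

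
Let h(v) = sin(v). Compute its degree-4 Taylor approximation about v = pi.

h(pi) = 0
h′(pi) = -1
h′′(pi) = 0
h′′′(pi) = 1
h^(4)(pi) = 0

(v - pi)^3/6 - (v - pi)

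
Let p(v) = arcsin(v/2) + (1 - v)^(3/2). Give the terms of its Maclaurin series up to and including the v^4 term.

3*v^4/128 + v^3/12 + 3*v^2/8 - v + 1

Add the two expansions coefficient-wise.
[v^0] = 1;  [v^1] = -1;  [v^2] = 3/8;  [v^3] = 1/12;  [v^4] = 3/128.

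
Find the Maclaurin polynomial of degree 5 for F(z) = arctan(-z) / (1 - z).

-13*z^5/15 - 2*z^4/3 - 2*z^3/3 - z^2 - z

Multiply the two series term by term and collect like powers.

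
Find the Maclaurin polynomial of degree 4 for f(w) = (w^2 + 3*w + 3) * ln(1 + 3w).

Shift and add copies of the series according to the polynomial's terms.

-153*w^4/4 + 33*w^3/2 - 9*w^2/2 + 9*w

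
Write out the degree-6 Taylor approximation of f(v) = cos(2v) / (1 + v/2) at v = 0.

Expand each factor separately, then convolve coefficients.
[v^0] = 1;  [v^1] = -1/2;  [v^2] = -7/4;  [v^3] = 7/8;  [v^4] = 11/48;  [v^5] = -11/96;  [v^6] = -2^(239/642)*3^(437/642)*5^(65/214)*7^(188/321)/441.

-2^(239/642)*3^(437/642)*5^(65/214)*7^(188/321)*v^6/441 - 11*v^5/96 + 11*v^4/48 + 7*v^3/8 - 7*v^2/4 - v/2 + 1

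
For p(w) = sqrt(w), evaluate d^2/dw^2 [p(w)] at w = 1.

-1/4

The coefficient of (w - 1)^2 in the expansion is -1/8, so p′′(1) = 2! * (-1/8) = -1/4.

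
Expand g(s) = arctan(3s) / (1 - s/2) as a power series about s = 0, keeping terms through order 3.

-33*s^3/4 + 3*s^2/2 + 3*s

Expand each factor separately, then convolve coefficients.
g(0) = 0
g′(0) = 3
g′′(0) = 3
g′′′(0) = -99/2
Dividing each by k! gives the coefficients c_0, ..., c_3.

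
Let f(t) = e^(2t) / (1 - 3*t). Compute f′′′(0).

Expand 1/(denominator) as a geometric series and multiply by the numerator's series.
The coefficient of t^3 in the expansion is 157/3, so f′′′(0) = 3! * (157/3) = 314.

314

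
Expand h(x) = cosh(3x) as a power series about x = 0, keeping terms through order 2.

9*x^2/2 + 1

h(0) = 1
h′(0) = 0
h′′(0) = 9
The Taylor polynomial is Σ h^(k)(0)/k! · x^k.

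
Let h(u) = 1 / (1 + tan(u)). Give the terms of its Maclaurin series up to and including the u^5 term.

Write 1/(1+u) = 1 - u + u^2 - u^3 + ... and substitute the series for u.

-32*u^5/15 + 5*u^4/3 - 4*u^3/3 + u^2 - u + 1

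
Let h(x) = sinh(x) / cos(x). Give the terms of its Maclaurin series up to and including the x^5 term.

Divide the numerator series by the denominator series (power-series long division).

3*x^5/10 + 2*x^3/3 + x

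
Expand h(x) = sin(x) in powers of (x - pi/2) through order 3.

1 - (x - pi/2)^2/2

h(pi/2) = 1
h′(pi/2) = 0
h′′(pi/2) = -1
h′′′(pi/2) = 0
Dividing each by k! gives the coefficients c_0, ..., c_3.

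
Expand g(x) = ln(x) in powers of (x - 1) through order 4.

-(x - 1)^4/4 + (x - 1)^3/3 - (x - 1)^2/2 + (x - 1)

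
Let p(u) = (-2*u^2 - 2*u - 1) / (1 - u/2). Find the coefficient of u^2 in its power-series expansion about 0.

-13/4

Multiply each power in the prefactor through the base expansion.
[u^0] = -1;  [u^1] = -5/2;  [u^2] = -13/4.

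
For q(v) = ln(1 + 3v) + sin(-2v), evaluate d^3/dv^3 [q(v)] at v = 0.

62

Add the two expansions coefficient-wise.
From the series, [v^3] q = 31/3; multiply by 3! = 6 to get 62.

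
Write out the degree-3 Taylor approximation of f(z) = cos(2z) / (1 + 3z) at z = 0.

-21*z^3 + 7*z^2 - 3*z + 1

Take the Cauchy product of the two expansions.
[z^0] = 1;  [z^1] = -3;  [z^2] = 7;  [z^3] = -21.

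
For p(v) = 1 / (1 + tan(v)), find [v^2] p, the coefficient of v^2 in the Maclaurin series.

1

Expand as Σ (-1)^k u^k with u equal to the inner function's series.
p(0) = 1
p′(0) = -1
p′′(0) = 2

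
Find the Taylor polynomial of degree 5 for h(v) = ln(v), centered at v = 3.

(v - 3)^5/1215 - (v - 3)^4/324 + (v - 3)^3/81 - (v - 3)^2/18 + (v - 3)/3 + ln(3)

h(3) = ln(3)
h′(3) = 1/3
h′′(3) = -1/9
h′′′(3) = 2/27
h^(4)(3) = -2/27
h^(5)(3) = 8/81
The Taylor polynomial is Σ h^(k)(3)/k! · (v - 3)^k.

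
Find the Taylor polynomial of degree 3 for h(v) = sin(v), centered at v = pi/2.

[(v - pi/2)^0] = 1;  [(v - pi/2)^1] = 0;  [(v - pi/2)^2] = -1/2;  [(v - pi/2)^3] = 0.

1 - (v - pi/2)^2/2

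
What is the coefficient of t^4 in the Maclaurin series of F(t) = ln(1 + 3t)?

-81/4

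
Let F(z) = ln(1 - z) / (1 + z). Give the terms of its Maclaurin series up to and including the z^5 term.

-47*z^5/60 + 7*z^4/12 - 5*z^3/6 + z^2/2 - z

Expand each factor separately, then convolve coefficients.
F(0) = 0
F′(0) = -1
F′′(0) = 1
F′′′(0) = -5
F^(4)(0) = 14
F^(5)(0) = -94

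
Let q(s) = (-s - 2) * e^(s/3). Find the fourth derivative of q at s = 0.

-14/81

Shift and add copies of the series according to the polynomial's terms.
The coefficient of s^4 in the expansion is -7/972, so q^(4)(0) = 4! * (-7/972) = -14/81.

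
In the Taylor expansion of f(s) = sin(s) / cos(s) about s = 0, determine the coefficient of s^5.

Divide the numerator series by the denominator series (power-series long division).
f(0) = 0
f′(0) = 1
f′′(0) = 0
f′′′(0) = 2
f^(4)(0) = 0
f^(5)(0) = 16
The Taylor polynomial is Σ f^(k)(0)/k! · s^k.

2/15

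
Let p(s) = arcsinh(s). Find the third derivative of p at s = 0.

The coefficient of s^3 in the expansion is -1/6, so p′′′(0) = 3! * (-1/6) = -1.

-1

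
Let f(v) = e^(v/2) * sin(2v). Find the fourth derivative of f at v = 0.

Expand each factor separately, then convolve coefficients.
From the series, [v^4] f = -5/8; multiply by 4! = 24 to get -15.

-15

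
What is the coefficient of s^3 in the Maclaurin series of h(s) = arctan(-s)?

Apply the Taylor formula c_k = f^(k)(a)/k!.
h(0) = 0
h′(0) = -1
h′′(0) = 0
h′′′(0) = 2
Then c_k = h^(k)(0)/k! gives each Taylor coefficient.

1/3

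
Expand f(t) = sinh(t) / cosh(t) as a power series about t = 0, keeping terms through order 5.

Divide the numerator series by the denominator series (power-series long division).

2*t^5/15 - t^3/3 + t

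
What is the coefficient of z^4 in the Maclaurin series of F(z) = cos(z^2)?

[z^0] = 1;  [z^1] = 0;  [z^2] = 0;  [z^3] = 0;  [z^4] = -1/2.
So c_4 = F^(4)(0)/4! = -1/2.

-1/2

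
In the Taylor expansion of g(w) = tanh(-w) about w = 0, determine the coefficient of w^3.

Compute the successive derivatives at the expansion point and divide by k!.
So c_3 = g′′′(0)/3! = 1/3.

1/3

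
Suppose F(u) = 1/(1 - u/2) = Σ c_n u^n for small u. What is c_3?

1/8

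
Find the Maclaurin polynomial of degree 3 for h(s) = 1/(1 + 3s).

-27*s^3 + 9*s^2 - 3*s + 1

Apply the Taylor formula c_k = f^(k)(a)/k!.
h(0) = 1
h′(0) = -3
h′′(0) = 18
h′′′(0) = -162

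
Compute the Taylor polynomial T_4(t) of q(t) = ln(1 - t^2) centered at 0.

-t^4/2 - t^2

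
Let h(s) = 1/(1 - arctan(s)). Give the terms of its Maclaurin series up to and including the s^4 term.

s^4/3 + 2*s^3/3 + s^2 + s + 1

Substitute the inner expansion into the outer series and collect powers.
[s^0] = 1;  [s^1] = 1;  [s^2] = 1;  [s^3] = 2/3;  [s^4] = 1/3.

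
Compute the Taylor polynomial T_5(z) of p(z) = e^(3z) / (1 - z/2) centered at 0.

Expand each factor separately, then convolve coefficients.
[z^0] = 1;  [z^1] = 7/2;  [z^2] = 25/4;  [z^3] = 61/8;  [z^4] = 115/16;  [z^5] = 899/160.

899*z^5/160 + 115*z^4/16 + 61*z^3/8 + 25*z^2/4 + 7*z/2 + 1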